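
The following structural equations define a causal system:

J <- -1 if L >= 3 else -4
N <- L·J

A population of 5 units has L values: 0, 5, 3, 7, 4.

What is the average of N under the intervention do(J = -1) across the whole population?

-3.8

The intervention sets J=-1 in all 5 units regardless of L. Recomputing N per unit gives 0, -5, -3, -7, -4; average -3.8.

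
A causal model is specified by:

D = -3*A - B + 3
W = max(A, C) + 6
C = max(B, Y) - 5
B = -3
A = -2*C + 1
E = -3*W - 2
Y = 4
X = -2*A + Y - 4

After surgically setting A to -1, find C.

-1

Under do(A=-1), the mechanism A = -2*C + 1 is discarded; A is fixed at -1.
Since C is not a descendant of the intervened variable, it is unaffected.
C = max(B, Y) - 5  [with B=-3, Y=4]  = -1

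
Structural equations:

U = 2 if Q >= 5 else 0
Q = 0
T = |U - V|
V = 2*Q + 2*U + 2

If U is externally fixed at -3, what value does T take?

Under do(U=-3), the mechanism U = 2 if Q >= 5 else 0 is discarded; U is fixed at -3.
V = 2*Q + 2*U + 2  [with Q=0, U=-3]  = -4
T = |U - V|  [with U=-3, V=-4]  = 1

1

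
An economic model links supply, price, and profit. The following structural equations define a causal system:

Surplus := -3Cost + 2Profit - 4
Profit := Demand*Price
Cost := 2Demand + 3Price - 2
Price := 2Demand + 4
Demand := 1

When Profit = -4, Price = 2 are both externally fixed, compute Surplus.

The joint intervention fixes Profit = -4, Price = 2, removing each variable's own equation.
Cost = 2Demand + 3Price - 2  [with Demand=1, Price=2]  = 6
Surplus = -3Cost + 2Profit - 4  [with Cost=6, Profit=-4]  = -30

-30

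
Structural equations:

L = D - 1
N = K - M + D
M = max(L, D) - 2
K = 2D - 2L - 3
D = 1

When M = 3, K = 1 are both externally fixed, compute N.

The joint intervention fixes M = 3, K = 1, removing each variable's own equation.
N = K - M + D  [with K=1, M=3, D=1]  = -1

-1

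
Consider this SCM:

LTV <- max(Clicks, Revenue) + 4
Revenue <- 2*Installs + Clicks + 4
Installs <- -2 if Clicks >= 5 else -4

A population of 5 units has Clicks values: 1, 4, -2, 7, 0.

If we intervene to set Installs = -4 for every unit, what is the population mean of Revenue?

The intervention sets Installs=-4 in all 5 units regardless of Clicks. Recomputing Revenue per unit gives -3, 0, -6, 3, -4; average -2.

-2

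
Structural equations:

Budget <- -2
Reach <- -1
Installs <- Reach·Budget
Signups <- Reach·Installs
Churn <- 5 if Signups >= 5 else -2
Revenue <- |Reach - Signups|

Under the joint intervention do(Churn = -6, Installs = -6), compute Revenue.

The joint intervention fixes Churn = -6, Installs = -6, removing each variable's own equation.
Signups = Reach·Installs  [with Reach=-1, Installs=-6]  = 6
Revenue = |Reach - Signups|  [with Reach=-1, Signups=6]  = 7

7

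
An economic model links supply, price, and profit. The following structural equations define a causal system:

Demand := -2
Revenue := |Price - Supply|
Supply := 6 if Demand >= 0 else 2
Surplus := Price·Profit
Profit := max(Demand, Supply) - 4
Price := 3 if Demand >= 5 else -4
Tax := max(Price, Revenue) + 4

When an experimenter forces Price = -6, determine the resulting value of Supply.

2

The intervention breaks the incoming arrows to Price: Price := 3 if Demand >= 5 else -4 no longer applies, and Price = -6.
Since Supply is not a descendant of the intervened variable, it is unaffected.
Supply = 6 if Demand >= 0 else 2  [with Demand=-2]  = 2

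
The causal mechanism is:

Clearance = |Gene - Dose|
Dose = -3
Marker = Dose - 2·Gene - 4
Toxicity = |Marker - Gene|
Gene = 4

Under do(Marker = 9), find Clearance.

7

do(Marker=9) replaces the equation Marker = Dose - 2·Gene - 4 with the constant Marker = 9.
Clearance is not downstream of the intervention, so its value is determined by the original equations.
Clearance = |Gene - Dose|  [with Gene=4, Dose=-3]  = 7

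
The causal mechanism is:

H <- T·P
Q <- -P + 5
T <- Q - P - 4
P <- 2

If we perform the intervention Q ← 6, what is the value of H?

0

Under do(Q=6), the mechanism Q <- -P + 5 is discarded; Q is fixed at 6.
T = Q - P - 4  [with Q=6, P=2]  = 0
H = T·P  [with T=0, P=2]  = 0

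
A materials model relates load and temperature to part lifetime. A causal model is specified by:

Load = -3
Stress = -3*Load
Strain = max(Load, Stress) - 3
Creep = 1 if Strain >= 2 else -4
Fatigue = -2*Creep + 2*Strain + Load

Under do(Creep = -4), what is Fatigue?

17

Intervening sets Creep = -4 and removes its equation (Creep = 1 if Strain >= 2 else -4).
Stress = -3*Load  [with Load=-3]  = 9
Strain = max(Load, Stress) - 3  [with Load=-3, Stress=9]  = 6
Fatigue = -2*Creep + 2*Strain + Load  [with Creep=-4, Strain=6, Load=-3]  = 17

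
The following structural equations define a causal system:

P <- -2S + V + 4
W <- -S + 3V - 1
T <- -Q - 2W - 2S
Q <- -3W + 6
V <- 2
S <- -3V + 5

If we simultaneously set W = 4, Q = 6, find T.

Setting W = 4, Q = 6 by intervention discards those variables' equations.
S = -3V + 5  [with V=2]  = -1
T = -Q - 2W - 2S  [with Q=6, W=4, S=-1]  = -12

-12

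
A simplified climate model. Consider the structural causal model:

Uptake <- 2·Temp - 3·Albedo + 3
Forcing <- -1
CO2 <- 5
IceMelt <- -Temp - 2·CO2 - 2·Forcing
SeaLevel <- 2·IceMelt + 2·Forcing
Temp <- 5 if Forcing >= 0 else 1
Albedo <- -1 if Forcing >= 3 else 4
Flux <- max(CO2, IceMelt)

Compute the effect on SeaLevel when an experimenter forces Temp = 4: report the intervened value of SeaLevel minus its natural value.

-6

The intervention breaks the incoming arrows to Temp: Temp <- 5 if Forcing >= 0 else 1 no longer applies, and Temp = 4.
IceMelt = -Temp - 2·CO2 - 2·Forcing  [with Temp=4, CO2=5, Forcing=-1]  = -12
SeaLevel = 2·IceMelt + 2·Forcing  [with IceMelt=-12, Forcing=-1]  = -26
Without intervention: Temp = 5 if Forcing >= 0 else 1  [with Forcing=-1]  = 1; IceMelt = -Temp - 2·CO2 - 2·Forcing  [with Temp=1, CO2=5, Forcing=-1]  = -9; SeaLevel = 2·IceMelt + 2·Forcing  [with IceMelt=-9, Forcing=-1]  = -20.
Change = -26 − (-20) = -6.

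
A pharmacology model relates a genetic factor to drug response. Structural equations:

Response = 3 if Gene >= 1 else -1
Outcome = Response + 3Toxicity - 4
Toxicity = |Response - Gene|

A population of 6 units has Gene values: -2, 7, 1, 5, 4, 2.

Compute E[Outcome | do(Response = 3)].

do(Response=3) breaks Response's dependence on Gene. With Response=3 fixed, Outcome across the units is 14, 11, 5, 5, 2, 2, mean 6.5.

6.5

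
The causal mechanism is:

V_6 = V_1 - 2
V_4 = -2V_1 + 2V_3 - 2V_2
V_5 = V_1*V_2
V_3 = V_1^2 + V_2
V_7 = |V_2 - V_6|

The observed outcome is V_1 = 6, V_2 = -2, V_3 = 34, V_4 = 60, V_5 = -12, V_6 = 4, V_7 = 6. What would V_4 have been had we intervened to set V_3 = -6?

-20

The intervention breaks the incoming arrows to V_3: V_3 = V_1^2 + V_2 no longer applies, and V_3 = -6.
V_4 = -2V_1 + 2V_3 - 2V_2  [with V_1=6, V_3=-6, V_2=-2]  = -20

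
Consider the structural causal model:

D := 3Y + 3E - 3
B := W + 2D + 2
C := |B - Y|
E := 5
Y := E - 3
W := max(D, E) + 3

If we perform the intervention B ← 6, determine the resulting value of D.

do(B=6) replaces the equation B := W + 2D + 2 with the constant B = 6.
D is not downstream of the intervention, so its value is determined by the original equations.
Y = E - 3  [with E=5]  = 2
D = 3Y + 3E - 3  [with Y=2, E=5]  = 18

18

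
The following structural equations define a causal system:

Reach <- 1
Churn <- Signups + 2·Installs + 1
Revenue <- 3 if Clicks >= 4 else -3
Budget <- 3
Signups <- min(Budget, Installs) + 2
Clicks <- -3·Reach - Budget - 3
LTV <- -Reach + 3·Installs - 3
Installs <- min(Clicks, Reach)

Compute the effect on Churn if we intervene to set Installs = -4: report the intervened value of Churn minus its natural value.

Under do(Installs=-4), the mechanism Installs <- min(Clicks, Reach) is discarded; Installs is fixed at -4.
Signups = min(Budget, Installs) + 2  [with Budget=3, Installs=-4]  = -2
Churn = Signups + 2·Installs + 1  [with Signups=-2, Installs=-4]  = -9
Without intervention: Clicks = -3·Reach - Budget - 3  [with Reach=1, Budget=3]  = -9; Installs = min(Clicks, Reach)  [with Clicks=-9, Reach=1]  = -9; Signups = min(Budget, Installs) + 2  [with Budget=3, Installs=-9]  = -7; Churn = Signups + 2·Installs + 1  [with Signups=-7, Installs=-9]  = -24.
Change = -9 − (-24) = 15.

15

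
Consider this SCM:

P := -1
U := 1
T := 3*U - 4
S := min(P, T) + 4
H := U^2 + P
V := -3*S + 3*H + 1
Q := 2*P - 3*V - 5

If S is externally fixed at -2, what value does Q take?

-28

The intervention breaks the incoming arrows to S: S := min(P, T) + 4 no longer applies, and S = -2.
H = U^2 + P  [with U=1, P=-1]  = 0
V = -3*S + 3*H + 1  [with S=-2, H=0]  = 7
Q = 2*P - 3*V - 5  [with P=-1, V=7]  = -28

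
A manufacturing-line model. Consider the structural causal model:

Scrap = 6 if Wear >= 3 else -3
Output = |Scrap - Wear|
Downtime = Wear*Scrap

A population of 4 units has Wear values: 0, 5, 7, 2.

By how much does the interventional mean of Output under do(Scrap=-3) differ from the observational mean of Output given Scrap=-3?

do(Scrap=-3) breaks Scrap's dependence on Wear. With Scrap=-3 fixed, Output across the units is 3, 8, 10, 5, mean 6.5.
E[Output|Scrap=-3] averages over only the 2 units with Scrap=-3 (Wear = 0, 2): Output = 3, 5, mean 4.
Difference = 6.5 − 4 = 2.5.

2.5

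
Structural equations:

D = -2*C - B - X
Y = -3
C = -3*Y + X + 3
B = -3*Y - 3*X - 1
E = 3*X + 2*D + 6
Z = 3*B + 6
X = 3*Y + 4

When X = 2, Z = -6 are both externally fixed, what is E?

-52

The joint intervention fixes X = 2, Z = -6, removing each variable's own equation.
B = -3*Y - 3*X - 1  [with Y=-3, X=2]  = 2
C = -3*Y + X + 3  [with Y=-3, X=2]  = 14
D = -2*C - B - X  [with C=14, B=2, X=2]  = -32
E = 3*X + 2*D + 6  [with X=2, D=-32]  = -52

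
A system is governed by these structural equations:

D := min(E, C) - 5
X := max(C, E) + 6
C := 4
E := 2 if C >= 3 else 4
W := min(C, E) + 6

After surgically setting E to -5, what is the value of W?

Under do(E=-5), the mechanism E := 2 if C >= 3 else 4 is discarded; E is fixed at -5.
W = min(C, E) + 6  [with C=4, E=-5]  = 1

1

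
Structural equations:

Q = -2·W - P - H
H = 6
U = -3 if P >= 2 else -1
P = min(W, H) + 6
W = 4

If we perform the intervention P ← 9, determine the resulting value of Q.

do(P=9) replaces the equation P = min(W, H) + 6 with the constant P = 9.
Q = -2·W - P - H  [with W=4, P=9, H=6]  = -23

-23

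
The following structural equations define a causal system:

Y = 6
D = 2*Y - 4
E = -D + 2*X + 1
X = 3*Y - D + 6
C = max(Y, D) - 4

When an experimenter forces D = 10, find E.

19

Under do(D=10), the mechanism D = 2*Y - 4 is discarded; D is fixed at 10.
X = 3*Y - D + 6  [with Y=6, D=10]  = 14
E = -D + 2*X + 1  [with D=10, X=14]  = 19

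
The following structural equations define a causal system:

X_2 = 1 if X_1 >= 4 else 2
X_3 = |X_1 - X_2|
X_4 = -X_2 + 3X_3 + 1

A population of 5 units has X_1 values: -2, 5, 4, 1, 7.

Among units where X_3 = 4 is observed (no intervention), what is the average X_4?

11.5

Observing X_3=4 restricts to units where X_3's equation naturally yields 4: X_1 ∈ {-2, 5}. In that subpopulation X_4 = 11, 12, mean 11.5.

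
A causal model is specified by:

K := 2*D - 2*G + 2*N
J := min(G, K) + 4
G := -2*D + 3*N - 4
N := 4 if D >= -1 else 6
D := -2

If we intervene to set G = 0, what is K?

8

The intervention breaks the incoming arrows to G: G := -2*D + 3*N - 4 no longer applies, and G = 0.
N = 4 if D >= -1 else 6  [with D=-2]  = 6
K = 2*D - 2*G + 2*N  [with D=-2, G=0, N=6]  = 8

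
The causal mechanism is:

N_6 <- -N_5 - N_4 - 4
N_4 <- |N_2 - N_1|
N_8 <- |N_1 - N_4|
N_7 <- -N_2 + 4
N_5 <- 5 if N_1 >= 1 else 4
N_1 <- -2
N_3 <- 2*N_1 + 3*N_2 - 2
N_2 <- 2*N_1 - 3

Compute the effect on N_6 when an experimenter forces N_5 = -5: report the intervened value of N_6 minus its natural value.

The intervention breaks the incoming arrows to N_5: N_5 <- 5 if N_1 >= 1 else 4 no longer applies, and N_5 = -5.
N_2 = 2*N_1 - 3  [with N_1=-2]  = -7
N_4 = |N_2 - N_1|  [with N_2=-7, N_1=-2]  = 5
N_6 = -N_5 - N_4 - 4  [with N_5=-5, N_4=5]  = -4
Without intervention: N_2 = 2*N_1 - 3  [with N_1=-2]  = -7; N_4 = |N_2 - N_1|  [with N_2=-7, N_1=-2]  = 5; N_5 = 5 if N_1 >= 1 else 4  [with N_1=-2]  = 4; N_6 = -N_5 - N_4 - 4  [with N_5=4, N_4=5]  = -13.
Change = -4 − (-13) = 9.

9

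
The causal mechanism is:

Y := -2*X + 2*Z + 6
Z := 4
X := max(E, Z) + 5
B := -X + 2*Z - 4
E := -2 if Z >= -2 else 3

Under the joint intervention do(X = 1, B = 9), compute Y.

12

Setting X = 1, B = 9 by intervention discards those variables' equations.
Y = -2*X + 2*Z + 6  [with X=1, Z=4]  = 12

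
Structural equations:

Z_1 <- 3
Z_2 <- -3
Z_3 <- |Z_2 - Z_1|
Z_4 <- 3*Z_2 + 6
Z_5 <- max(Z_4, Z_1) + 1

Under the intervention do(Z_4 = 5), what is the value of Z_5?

Intervening sets Z_4 = 5 and removes its equation (Z_4 <- 3*Z_2 + 6).
Z_5 = max(Z_4, Z_1) + 1  [with Z_4=5, Z_1=3]  = 6

6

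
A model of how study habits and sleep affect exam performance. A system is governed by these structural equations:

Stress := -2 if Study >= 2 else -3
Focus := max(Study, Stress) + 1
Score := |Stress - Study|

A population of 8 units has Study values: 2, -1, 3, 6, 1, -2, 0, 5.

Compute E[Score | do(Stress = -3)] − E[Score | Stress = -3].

2.25

Every unit gets Stress=-3 under the intervention. Score values become 5, 2, 6, 9, 4, 1, 3, 8; E[Score|do(Stress=-3)] = 4.75.
Conditioning on Stress=-3 selects the 4 unit(s) with Study ∈ {-1, 1, -2, 0}. Their Score values: 2, 4, 1, 3. Mean = 2.5.
Difference = 4.75 − 2.5 = 2.25.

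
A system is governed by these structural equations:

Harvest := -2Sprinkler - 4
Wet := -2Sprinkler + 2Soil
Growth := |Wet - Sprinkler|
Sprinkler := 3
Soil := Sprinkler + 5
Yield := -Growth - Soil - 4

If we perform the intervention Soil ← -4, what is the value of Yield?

-17

do(Soil=-4) replaces the equation Soil := Sprinkler + 5 with the constant Soil = -4.
Wet = -2Sprinkler + 2Soil  [with Sprinkler=3, Soil=-4]  = -14
Growth = |Wet - Sprinkler|  [with Wet=-14, Sprinkler=3]  = 17
Yield = -Growth - Soil - 4  [with Growth=17, Soil=-4]  = -17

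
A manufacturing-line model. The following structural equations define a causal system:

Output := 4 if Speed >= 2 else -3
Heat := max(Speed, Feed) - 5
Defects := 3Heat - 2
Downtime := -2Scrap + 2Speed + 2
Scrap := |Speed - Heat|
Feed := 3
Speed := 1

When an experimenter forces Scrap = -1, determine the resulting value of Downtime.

6

Under do(Scrap=-1), the mechanism Scrap := |Speed - Heat| is discarded; Scrap is fixed at -1.
Downtime = -2Scrap + 2Speed + 2  [with Scrap=-1, Speed=1]  = 6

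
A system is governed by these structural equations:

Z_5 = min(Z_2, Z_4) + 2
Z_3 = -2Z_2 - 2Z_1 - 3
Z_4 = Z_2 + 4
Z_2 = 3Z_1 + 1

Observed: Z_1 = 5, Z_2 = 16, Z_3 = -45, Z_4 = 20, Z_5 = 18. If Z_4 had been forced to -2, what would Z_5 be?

Intervening sets Z_4 = -2 and removes its equation (Z_4 = Z_2 + 4).
Z_2 = 3Z_1 + 1  [with Z_1=5]  = 16
Z_5 = min(Z_2, Z_4) + 2  [with Z_2=16, Z_4=-2]  = 0

0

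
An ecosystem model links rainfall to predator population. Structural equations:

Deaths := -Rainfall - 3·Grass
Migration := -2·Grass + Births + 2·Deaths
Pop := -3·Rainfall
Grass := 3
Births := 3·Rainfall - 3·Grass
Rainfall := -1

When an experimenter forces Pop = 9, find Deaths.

-8

do(Pop=9) replaces the equation Pop := -3·Rainfall with the constant Pop = 9.
No directed path runs from Pop to Deaths, so Deaths keeps its natural value.
Deaths = -Rainfall - 3·Grass  [with Rainfall=-1, Grass=3]  = -8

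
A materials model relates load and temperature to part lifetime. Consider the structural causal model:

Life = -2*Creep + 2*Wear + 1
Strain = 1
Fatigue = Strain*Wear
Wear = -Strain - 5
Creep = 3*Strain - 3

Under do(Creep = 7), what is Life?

-25

do(Creep=7) replaces the equation Creep = 3*Strain - 3 with the constant Creep = 7.
Wear = -Strain - 5  [with Strain=1]  = -6
Life = -2*Creep + 2*Wear + 1  [with Creep=7, Wear=-6]  = -25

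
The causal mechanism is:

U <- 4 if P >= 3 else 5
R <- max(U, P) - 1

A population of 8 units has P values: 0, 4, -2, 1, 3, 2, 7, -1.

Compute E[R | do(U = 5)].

4.25

Under do(U=5), U's equation is replaced by U=5 for every unit. Per-unit R: 4, 4, 4, 4, 4, 4, 6, 4. Mean = 4.25.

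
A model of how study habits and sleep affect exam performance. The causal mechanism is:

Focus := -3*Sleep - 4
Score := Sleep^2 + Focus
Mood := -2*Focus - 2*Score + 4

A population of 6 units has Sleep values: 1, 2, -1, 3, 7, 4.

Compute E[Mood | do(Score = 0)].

Under do(Score=0), Score's equation is replaced by Score=0 for every unit. Per-unit Mood: 18, 24, 6, 30, 54, 36. Mean = 28.

28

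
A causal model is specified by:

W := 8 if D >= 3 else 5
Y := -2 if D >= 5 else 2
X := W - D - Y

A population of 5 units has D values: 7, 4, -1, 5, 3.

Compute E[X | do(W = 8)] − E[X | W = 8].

The intervention sets W=8 in all 5 units regardless of D. Recomputing X per unit gives 3, 2, 7, 5, 3; average 4.
E[X|W=8] averages over only the 4 units with W=8 (D = 7, 4, 5, 3): X = 3, 2, 5, 3, mean 3.25.
Difference = 4 − 3.25 = 0.75.

0.75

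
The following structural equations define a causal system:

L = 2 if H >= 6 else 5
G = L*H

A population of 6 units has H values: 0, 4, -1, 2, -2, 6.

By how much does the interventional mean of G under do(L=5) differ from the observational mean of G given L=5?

The intervention sets L=5 in all 6 units regardless of H. Recomputing G per unit gives 0, 20, -5, 10, -10, 30; average 7.5.
Observing L=5 restricts to units where L's equation naturally yields 5: H ∈ {0, 4, -1, 2, -2}. In that subpopulation G = 0, 20, -5, 10, -10, mean 3.
Difference = 7.5 − 3 = 4.5.

4.5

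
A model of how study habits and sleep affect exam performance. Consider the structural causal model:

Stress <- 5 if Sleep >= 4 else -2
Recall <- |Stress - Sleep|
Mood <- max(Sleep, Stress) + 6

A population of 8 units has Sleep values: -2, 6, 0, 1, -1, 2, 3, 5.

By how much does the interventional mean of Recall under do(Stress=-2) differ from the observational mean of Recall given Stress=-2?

1.25

The intervention sets Stress=-2 in all 8 units regardless of Sleep. Recomputing Recall per unit gives 0, 8, 2, 3, 1, 4, 5, 7; average 3.75.
Conditioning on Stress=-2 selects the 6 unit(s) with Sleep ∈ {-2, 0, 1, -1, 2, 3}. Their Recall values: 0, 2, 3, 1, 4, 5. Mean = 2.5.
Difference = 3.75 − 2.5 = 1.25.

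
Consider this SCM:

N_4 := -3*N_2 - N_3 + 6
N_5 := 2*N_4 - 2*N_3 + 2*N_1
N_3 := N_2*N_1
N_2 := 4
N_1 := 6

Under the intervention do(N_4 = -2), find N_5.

Intervening sets N_4 = -2 and removes its equation (N_4 := -3*N_2 - N_3 + 6).
N_3 = N_2*N_1  [with N_2=4, N_1=6]  = 24
N_5 = 2*N_4 - 2*N_3 + 2*N_1  [with N_4=-2, N_3=24, N_1=6]  = -40

-40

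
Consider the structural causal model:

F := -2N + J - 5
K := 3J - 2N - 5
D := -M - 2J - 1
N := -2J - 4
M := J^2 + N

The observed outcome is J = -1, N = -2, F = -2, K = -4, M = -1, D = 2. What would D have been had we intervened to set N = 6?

Under do(N=6), the mechanism N := -2J - 4 is discarded; N is fixed at 6.
M = J^2 + N  [with J=-1, N=6]  = 7
D = -M - 2J - 1  [with M=7, J=-1]  = -6

-6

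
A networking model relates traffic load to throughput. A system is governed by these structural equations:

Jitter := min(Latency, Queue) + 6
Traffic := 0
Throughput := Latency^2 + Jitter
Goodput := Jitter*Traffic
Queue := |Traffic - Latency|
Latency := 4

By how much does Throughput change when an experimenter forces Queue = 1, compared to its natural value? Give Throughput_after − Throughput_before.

-3

do(Queue=1) replaces the equation Queue := |Traffic - Latency| with the constant Queue = 1.
Jitter = min(Latency, Queue) + 6  [with Latency=4, Queue=1]  = 7
Throughput = Latency^2 + Jitter  [with Latency=4, Jitter=7]  = 23
Without intervention: Queue = |Traffic - Latency|  [with Traffic=0, Latency=4]  = 4; Jitter = min(Latency, Queue) + 6  [with Latency=4, Queue=4]  = 10; Throughput = Latency^2 + Jitter  [with Latency=4, Jitter=10]  = 26.
Change = 23 − 26 = -3.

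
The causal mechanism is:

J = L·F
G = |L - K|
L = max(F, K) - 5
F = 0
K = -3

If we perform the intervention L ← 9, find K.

Under do(L=9), the mechanism L = max(F, K) - 5 is discarded; L is fixed at 9.
Since K is not a descendant of the intervened variable, it is unaffected.

-3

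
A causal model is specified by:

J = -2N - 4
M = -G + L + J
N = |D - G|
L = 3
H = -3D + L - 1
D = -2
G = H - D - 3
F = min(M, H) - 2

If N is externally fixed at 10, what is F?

do(N=10) replaces the equation N = |D - G| with the constant N = 10.
H = -3D + L - 1  [with D=-2, L=3]  = 8
G = H - D - 3  [with H=8, D=-2]  = 7
J = -2N - 4  [with N=10]  = -24
M = -G + L + J  [with G=7, L=3, J=-24]  = -28
F = min(M, H) - 2  [with M=-28, H=8]  = -30

-30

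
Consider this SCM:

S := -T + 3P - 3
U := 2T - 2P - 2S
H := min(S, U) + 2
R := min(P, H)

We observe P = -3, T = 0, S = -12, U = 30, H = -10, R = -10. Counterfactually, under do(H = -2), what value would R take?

-3

The intervention breaks the incoming arrows to H: H := min(S, U) + 2 no longer applies, and H = -2.
R = min(P, H)  [with P=-3, H=-2]  = -3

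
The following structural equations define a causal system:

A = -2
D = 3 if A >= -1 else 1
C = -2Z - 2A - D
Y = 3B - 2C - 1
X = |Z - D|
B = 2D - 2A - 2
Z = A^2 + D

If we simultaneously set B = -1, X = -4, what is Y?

Under do(B = -1, X = -4), each intervened variable's structural equation is replaced by its fixed value.
D = 3 if A >= -1 else 1  [with A=-2]  = 1
Z = A^2 + D  [with A=-2, D=1]  = 5
C = -2Z - 2A - D  [with Z=5, A=-2, D=1]  = -7
Y = 3B - 2C - 1  [with B=-1, C=-7]  = 10

10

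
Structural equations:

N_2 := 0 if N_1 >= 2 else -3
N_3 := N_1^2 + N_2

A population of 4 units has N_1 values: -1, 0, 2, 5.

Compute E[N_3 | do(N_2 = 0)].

do(N_2=0) breaks N_2's dependence on N_1. With N_2=0 fixed, N_3 across the units is 1, 0, 4, 25, mean 7.5.

7.5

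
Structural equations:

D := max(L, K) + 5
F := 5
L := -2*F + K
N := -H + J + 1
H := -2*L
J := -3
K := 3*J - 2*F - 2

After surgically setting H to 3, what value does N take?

-5

Under do(H=3), the mechanism H := -2*L is discarded; H is fixed at 3.
N = -H + J + 1  [with H=3, J=-3]  = -5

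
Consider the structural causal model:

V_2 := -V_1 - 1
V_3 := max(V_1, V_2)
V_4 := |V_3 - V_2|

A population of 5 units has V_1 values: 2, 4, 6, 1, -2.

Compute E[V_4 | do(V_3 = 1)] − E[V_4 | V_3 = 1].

2.7

do(V_3=1) breaks V_3's dependence on V_1. With V_3=1 fixed, V_4 across the units is 4, 6, 8, 3, 0, mean 4.2.
Observing V_3=1 restricts to units where V_3's equation naturally yields 1: V_1 ∈ {1, -2}. In that subpopulation V_4 = 3, 0, mean 1.5.
Difference = 4.2 − 1.5 = 2.7.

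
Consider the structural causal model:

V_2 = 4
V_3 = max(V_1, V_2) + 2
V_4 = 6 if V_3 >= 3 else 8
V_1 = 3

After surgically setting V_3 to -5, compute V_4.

The intervention breaks the incoming arrows to V_3: V_3 = max(V_1, V_2) + 2 no longer applies, and V_3 = -5.
V_4 = 6 if V_3 >= 3 else 8  [with V_3=-5]  = 8

8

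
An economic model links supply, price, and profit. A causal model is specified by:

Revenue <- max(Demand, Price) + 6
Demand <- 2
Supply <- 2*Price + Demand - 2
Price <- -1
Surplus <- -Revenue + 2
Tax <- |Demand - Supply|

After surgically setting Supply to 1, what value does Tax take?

1

do(Supply=1) replaces the equation Supply <- 2*Price + Demand - 2 with the constant Supply = 1.
Tax = |Demand - Supply|  [with Demand=2, Supply=1]  = 1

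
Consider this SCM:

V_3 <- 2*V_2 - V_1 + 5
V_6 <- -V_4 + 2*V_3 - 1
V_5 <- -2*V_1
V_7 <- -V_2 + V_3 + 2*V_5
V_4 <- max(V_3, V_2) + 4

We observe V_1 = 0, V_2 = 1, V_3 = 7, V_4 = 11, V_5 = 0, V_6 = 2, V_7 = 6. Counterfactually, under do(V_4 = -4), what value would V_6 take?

Under do(V_4=-4), the mechanism V_4 <- max(V_3, V_2) + 4 is discarded; V_4 is fixed at -4.
V_3 = 2*V_2 - V_1 + 5  [with V_2=1, V_1=0]  = 7
V_6 = -V_4 + 2*V_3 - 1  [with V_4=-4, V_3=7]  = 17

17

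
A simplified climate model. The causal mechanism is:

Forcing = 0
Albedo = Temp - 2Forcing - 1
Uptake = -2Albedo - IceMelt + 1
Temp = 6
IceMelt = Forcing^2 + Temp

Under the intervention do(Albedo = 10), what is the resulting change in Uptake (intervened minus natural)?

Intervening sets Albedo = 10 and removes its equation (Albedo = Temp - 2Forcing - 1).
IceMelt = Forcing^2 + Temp  [with Forcing=0, Temp=6]  = 6
Uptake = -2Albedo - IceMelt + 1  [with Albedo=10, IceMelt=6]  = -25
Without intervention: IceMelt = Forcing^2 + Temp  [with Forcing=0, Temp=6]  = 6; Albedo = Temp - 2Forcing - 1  [with Temp=6, Forcing=0]  = 5; Uptake = -2Albedo - IceMelt + 1  [with Albedo=5, IceMelt=6]  = -15.
Change = -25 − (-15) = -10.

-10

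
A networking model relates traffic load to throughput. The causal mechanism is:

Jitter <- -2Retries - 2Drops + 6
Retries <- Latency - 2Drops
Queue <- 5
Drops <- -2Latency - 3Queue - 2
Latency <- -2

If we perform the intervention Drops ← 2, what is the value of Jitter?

14

do(Drops=2) replaces the equation Drops <- -2Latency - 3Queue - 2 with the constant Drops = 2.
Retries = Latency - 2Drops  [with Latency=-2, Drops=2]  = -6
Jitter = -2Retries - 2Drops + 6  [with Retries=-6, Drops=2]  = 14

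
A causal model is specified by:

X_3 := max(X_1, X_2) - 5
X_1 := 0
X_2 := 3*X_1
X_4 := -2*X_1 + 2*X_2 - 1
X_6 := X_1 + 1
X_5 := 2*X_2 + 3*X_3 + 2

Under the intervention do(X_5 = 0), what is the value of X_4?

-1

The intervention breaks the incoming arrows to X_5: X_5 := 2*X_2 + 3*X_3 + 2 no longer applies, and X_5 = 0.
Since X_4 is not a descendant of the intervened variable, it is unaffected.
X_2 = 3*X_1  [with X_1=0]  = 0
X_4 = -2*X_1 + 2*X_2 - 1  [with X_1=0, X_2=0]  = -1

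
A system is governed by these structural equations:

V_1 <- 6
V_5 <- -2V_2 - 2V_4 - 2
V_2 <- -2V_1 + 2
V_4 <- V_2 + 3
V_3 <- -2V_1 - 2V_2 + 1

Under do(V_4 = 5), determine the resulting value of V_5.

8

Intervening sets V_4 = 5 and removes its equation (V_4 <- V_2 + 3).
V_2 = -2V_1 + 2  [with V_1=6]  = -10
V_5 = -2V_2 - 2V_4 - 2  [with V_2=-10, V_4=5]  = 8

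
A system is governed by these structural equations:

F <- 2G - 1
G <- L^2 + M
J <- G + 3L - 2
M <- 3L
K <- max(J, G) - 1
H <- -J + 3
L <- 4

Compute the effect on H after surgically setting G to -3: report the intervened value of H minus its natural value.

The intervention breaks the incoming arrows to G: G <- L^2 + M no longer applies, and G = -3.
J = G + 3L - 2  [with G=-3, L=4]  = 7
H = -J + 3  [with J=7]  = -4
Without intervention: M = 3L  [with L=4]  = 12; G = L^2 + M  [with L=4, M=12]  = 28; J = G + 3L - 2  [with G=28, L=4]  = 38; H = -J + 3  [with J=38]  = -35.
Change = -4 − (-35) = 31.

31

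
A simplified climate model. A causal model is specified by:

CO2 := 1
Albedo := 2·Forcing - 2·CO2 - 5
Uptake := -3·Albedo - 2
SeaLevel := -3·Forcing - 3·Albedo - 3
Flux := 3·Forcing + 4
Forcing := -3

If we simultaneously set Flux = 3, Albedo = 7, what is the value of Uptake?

The joint intervention fixes Flux = 3, Albedo = 7, removing each variable's own equation.
Uptake = -3·Albedo - 2  [with Albedo=7]  = -23

-23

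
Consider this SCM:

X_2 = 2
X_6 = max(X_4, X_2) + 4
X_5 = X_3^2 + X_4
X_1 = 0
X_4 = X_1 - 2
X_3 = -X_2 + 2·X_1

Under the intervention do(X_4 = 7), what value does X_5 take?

11

Intervening sets X_4 = 7 and removes its equation (X_4 = X_1 - 2).
X_3 = -X_2 + 2·X_1  [with X_2=2, X_1=0]  = -2
X_5 = X_3^2 + X_4  [with X_3=-2, X_4=7]  = 11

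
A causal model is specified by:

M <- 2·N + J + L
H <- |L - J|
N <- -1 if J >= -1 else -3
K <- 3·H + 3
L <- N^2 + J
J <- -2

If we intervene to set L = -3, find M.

The intervention breaks the incoming arrows to L: L <- N^2 + J no longer applies, and L = -3.
N = -1 if J >= -1 else -3  [with J=-2]  = -3
M = 2·N + J + L  [with N=-3, J=-2, L=-3]  = -11

-11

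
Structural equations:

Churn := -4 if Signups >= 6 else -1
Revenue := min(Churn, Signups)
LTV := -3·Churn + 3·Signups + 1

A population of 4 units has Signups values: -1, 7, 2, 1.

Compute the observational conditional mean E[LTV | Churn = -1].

6

Observing Churn=-1 restricts to units where Churn's equation naturally yields -1: Signups ∈ {-1, 2, 1}. In that subpopulation LTV = 1, 10, 7, mean 6.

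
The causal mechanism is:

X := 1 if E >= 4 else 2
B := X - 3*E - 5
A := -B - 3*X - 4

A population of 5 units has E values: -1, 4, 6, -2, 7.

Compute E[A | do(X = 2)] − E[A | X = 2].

12.9

Under do(X=2), X's equation is replaced by X=2 for every unit. Per-unit A: -10, 5, 11, -13, 14. Mean = 1.4.
E[A|X=2] averages over only the 2 units with X=2 (E = -1, -2): A = -10, -13, mean -11.5.
Difference = 1.4 − (-11.5) = 12.9.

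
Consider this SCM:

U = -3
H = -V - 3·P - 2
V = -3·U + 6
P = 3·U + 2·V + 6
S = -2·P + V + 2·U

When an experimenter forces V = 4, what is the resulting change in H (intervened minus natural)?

Under do(V=4), the mechanism V = -3·U + 6 is discarded; V is fixed at 4.
P = 3·U + 2·V + 6  [with U=-3, V=4]  = 5
H = -V - 3·P - 2  [with V=4, P=5]  = -21
Without intervention: V = -3·U + 6  [with U=-3]  = 15; P = 3·U + 2·V + 6  [with U=-3, V=15]  = 27; H = -V - 3·P - 2  [with V=15, P=27]  = -98.
Change = -21 − (-98) = 77.

77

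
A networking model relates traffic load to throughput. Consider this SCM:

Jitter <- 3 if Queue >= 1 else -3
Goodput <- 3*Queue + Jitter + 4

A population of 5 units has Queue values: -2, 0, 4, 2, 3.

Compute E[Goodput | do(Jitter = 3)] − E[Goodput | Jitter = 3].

Under do(Jitter=3), Jitter's equation is replaced by Jitter=3 for every unit. Per-unit Goodput: 1, 7, 19, 13, 16. Mean = 11.2.
Conditioning on Jitter=3 selects the 3 unit(s) with Queue ∈ {4, 2, 3}. Their Goodput values: 19, 13, 16. Mean = 16.
Difference = 11.2 − 16 = -4.8.

-4.8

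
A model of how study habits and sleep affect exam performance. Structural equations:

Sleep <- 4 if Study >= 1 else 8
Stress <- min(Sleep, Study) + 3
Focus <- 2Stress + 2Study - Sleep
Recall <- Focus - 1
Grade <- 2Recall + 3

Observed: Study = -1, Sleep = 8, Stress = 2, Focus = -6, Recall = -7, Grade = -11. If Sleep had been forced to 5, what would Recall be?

-4

do(Sleep=5) replaces the equation Sleep <- 4 if Study >= 1 else 8 with the constant Sleep = 5.
Stress = min(Sleep, Study) + 3  [with Sleep=5, Study=-1]  = 2
Focus = 2Stress + 2Study - Sleep  [with Stress=2, Study=-1, Sleep=5]  = -3
Recall = Focus - 1  [with Focus=-3]  = -4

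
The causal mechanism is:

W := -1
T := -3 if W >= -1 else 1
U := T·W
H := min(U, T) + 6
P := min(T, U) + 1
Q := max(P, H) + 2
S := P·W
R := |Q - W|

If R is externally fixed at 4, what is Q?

The intervention breaks the incoming arrows to R: R := |Q - W| no longer applies, and R = 4.
Q is not downstream of the intervention, so its value is determined by the original equations.
T = -3 if W >= -1 else 1  [with W=-1]  = -3
U = T·W  [with T=-3, W=-1]  = 3
H = min(U, T) + 6  [with U=3, T=-3]  = 3
P = min(T, U) + 1  [with T=-3, U=3]  = -2
Q = max(P, H) + 2  [with P=-2, H=3]  = 5

5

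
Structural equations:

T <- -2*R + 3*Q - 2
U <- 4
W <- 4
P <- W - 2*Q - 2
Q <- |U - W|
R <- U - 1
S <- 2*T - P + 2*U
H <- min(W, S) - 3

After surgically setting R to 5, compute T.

-12

The intervention breaks the incoming arrows to R: R <- U - 1 no longer applies, and R = 5.
Q = |U - W|  [with U=4, W=4]  = 0
T = -2*R + 3*Q - 2  [with R=5, Q=0]  = -12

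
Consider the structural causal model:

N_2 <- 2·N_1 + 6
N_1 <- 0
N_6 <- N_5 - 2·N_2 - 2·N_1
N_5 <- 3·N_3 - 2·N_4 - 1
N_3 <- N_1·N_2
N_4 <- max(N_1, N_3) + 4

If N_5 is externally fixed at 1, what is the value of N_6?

The intervention breaks the incoming arrows to N_5: N_5 <- 3·N_3 - 2·N_4 - 1 no longer applies, and N_5 = 1.
N_2 = 2·N_1 + 6  [with N_1=0]  = 6
N_6 = N_5 - 2·N_2 - 2·N_1  [with N_5=1, N_2=6, N_1=0]  = -11

-11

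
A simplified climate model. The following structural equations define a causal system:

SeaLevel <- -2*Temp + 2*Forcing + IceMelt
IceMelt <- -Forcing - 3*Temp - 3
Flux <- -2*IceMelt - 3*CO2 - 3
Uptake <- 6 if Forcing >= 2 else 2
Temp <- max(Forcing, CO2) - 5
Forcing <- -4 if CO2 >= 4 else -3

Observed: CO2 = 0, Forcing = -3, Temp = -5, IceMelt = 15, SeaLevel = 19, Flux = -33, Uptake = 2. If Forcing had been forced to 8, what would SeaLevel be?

-10

do(Forcing=8) replaces the equation Forcing <- -4 if CO2 >= 4 else -3 with the constant Forcing = 8.
Temp = max(Forcing, CO2) - 5  [with Forcing=8, CO2=0]  = 3
IceMelt = -Forcing - 3*Temp - 3  [with Forcing=8, Temp=3]  = -20
SeaLevel = -2*Temp + 2*Forcing + IceMelt  [with Temp=3, Forcing=8, IceMelt=-20]  = -10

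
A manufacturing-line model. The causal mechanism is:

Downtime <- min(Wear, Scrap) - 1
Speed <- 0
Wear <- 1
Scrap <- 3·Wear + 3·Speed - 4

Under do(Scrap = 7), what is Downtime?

0

The intervention breaks the incoming arrows to Scrap: Scrap <- 3·Wear + 3·Speed - 4 no longer applies, and Scrap = 7.
Downtime = min(Wear, Scrap) - 1  [with Wear=1, Scrap=7]  = 0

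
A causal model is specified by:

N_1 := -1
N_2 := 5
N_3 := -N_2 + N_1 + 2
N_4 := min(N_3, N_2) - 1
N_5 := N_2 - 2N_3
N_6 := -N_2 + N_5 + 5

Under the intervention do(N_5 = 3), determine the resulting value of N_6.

3

The intervention breaks the incoming arrows to N_5: N_5 := N_2 - 2N_3 no longer applies, and N_5 = 3.
N_6 = -N_2 + N_5 + 5  [with N_2=5, N_5=3]  = 3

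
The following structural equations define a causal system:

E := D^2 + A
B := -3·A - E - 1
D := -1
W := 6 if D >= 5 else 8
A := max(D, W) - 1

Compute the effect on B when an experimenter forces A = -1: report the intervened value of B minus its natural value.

do(A=-1) replaces the equation A := max(D, W) - 1 with the constant A = -1.
E = D^2 + A  [with D=-1, A=-1]  = 0
B = -3·A - E - 1  [with A=-1, E=0]  = 2
Without intervention: W = 6 if D >= 5 else 8  [with D=-1]  = 8; A = max(D, W) - 1  [with D=-1, W=8]  = 7; E = D^2 + A  [with D=-1, A=7]  = 8; B = -3·A - E - 1  [with A=7, E=8]  = -30.
Change = 2 − (-30) = 32.

32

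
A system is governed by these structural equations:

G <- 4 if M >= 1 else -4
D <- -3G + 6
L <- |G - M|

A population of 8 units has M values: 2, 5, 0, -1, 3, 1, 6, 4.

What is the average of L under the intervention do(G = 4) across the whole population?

2.25

Every unit gets G=4 under the intervention. L values become 2, 1, 4, 5, 1, 3, 2, 0; E[L|do(G=4)] = 2.25.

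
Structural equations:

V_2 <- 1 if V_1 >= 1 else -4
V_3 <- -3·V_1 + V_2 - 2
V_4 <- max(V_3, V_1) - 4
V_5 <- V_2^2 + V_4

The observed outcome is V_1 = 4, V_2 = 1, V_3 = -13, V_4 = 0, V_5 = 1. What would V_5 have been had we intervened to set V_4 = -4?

Intervening sets V_4 = -4 and removes its equation (V_4 <- max(V_3, V_1) - 4).
V_2 = 1 if V_1 >= 1 else -4  [with V_1=4]  = 1
V_5 = V_2^2 + V_4  [with V_2=1, V_4=-4]  = -3

-3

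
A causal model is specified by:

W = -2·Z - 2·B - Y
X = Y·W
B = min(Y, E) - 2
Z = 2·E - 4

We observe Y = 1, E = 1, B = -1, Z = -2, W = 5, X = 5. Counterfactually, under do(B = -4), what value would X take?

The intervention breaks the incoming arrows to B: B = min(Y, E) - 2 no longer applies, and B = -4.
Z = 2·E - 4  [with E=1]  = -2
W = -2·Z - 2·B - Y  [with Z=-2, B=-4, Y=1]  = 11
X = Y·W  [with Y=1, W=11]  = 11

11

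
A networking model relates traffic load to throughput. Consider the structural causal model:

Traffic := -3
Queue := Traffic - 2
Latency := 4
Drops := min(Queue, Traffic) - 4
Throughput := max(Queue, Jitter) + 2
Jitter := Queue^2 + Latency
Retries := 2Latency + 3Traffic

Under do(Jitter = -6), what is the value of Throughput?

-3

Intervening sets Jitter = -6 and removes its equation (Jitter := Queue^2 + Latency).
Queue = Traffic - 2  [with Traffic=-3]  = -5
Throughput = max(Queue, Jitter) + 2  [with Queue=-5, Jitter=-6]  = -3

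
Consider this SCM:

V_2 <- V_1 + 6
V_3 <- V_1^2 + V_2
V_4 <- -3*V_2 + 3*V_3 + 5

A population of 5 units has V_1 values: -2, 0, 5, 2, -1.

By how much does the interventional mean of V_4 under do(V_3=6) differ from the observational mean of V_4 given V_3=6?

-3.9

The intervention sets V_3=6 in all 5 units regardless of V_1. Recomputing V_4 per unit gives 11, 5, -10, -1, 8; average 2.6.
Conditioning on V_3=6 selects the 2 unit(s) with V_1 ∈ {0, -1}. Their V_4 values: 5, 8. Mean = 6.5.
Difference = 2.6 − 6.5 = -3.9.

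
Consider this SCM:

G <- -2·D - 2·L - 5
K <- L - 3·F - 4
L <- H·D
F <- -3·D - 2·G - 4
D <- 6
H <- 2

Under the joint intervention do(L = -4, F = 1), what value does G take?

-9

The joint intervention fixes L = -4, F = 1, removing each variable's own equation.
G = -2·D - 2·L - 5  [with D=6, L=-4]  = -9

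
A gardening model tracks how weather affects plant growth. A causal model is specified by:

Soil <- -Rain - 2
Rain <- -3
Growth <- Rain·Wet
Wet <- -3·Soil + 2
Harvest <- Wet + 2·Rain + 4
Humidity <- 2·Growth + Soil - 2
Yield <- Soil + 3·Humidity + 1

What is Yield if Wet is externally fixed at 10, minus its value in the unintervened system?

-198

The intervention breaks the incoming arrows to Wet: Wet <- -3·Soil + 2 no longer applies, and Wet = 10.
Soil = -Rain - 2  [with Rain=-3]  = 1
Growth = Rain·Wet  [with Rain=-3, Wet=10]  = -30
Humidity = 2·Growth + Soil - 2  [with Growth=-30, Soil=1]  = -61
Yield = Soil + 3·Humidity + 1  [with Soil=1, Humidity=-61]  = -181
Without intervention: Soil = -Rain - 2  [with Rain=-3]  = 1; Wet = -3·Soil + 2  [with Soil=1]  = -1; Growth = Rain·Wet  [with Rain=-3, Wet=-1]  = 3; Humidity = 2·Growth + Soil - 2  [with Growth=3, Soil=1]  = 5; Yield = Soil + 3·Humidity + 1  [with Soil=1, Humidity=5]  = 17.
Change = -181 − 17 = -198.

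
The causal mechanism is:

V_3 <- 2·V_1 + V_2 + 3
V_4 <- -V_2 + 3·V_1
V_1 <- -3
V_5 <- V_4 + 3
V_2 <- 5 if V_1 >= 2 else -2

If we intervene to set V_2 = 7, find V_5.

-13

do(V_2=7) replaces the equation V_2 <- 5 if V_1 >= 2 else -2 with the constant V_2 = 7.
V_4 = -V_2 + 3·V_1  [with V_2=7, V_1=-3]  = -16
V_5 = V_4 + 3  [with V_4=-16]  = -13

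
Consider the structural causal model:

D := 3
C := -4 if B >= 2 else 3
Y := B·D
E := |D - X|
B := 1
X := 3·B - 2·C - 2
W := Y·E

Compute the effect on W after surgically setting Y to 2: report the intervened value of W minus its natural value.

The intervention breaks the incoming arrows to Y: Y := B·D no longer applies, and Y = 2.
C = -4 if B >= 2 else 3  [with B=1]  = 3
X = 3·B - 2·C - 2  [with B=1, C=3]  = -5
E = |D - X|  [with D=3, X=-5]  = 8
W = Y·E  [with Y=2, E=8]  = 16
Without intervention: C = -4 if B >= 2 else 3  [with B=1]  = 3; Y = B·D  [with B=1, D=3]  = 3; X = 3·B - 2·C - 2  [with B=1, C=3]  = -5; E = |D - X|  [with D=3, X=-5]  = 8; W = Y·E  [with Y=3, E=8]  = 24.
Change = 16 − 24 = -8.

-8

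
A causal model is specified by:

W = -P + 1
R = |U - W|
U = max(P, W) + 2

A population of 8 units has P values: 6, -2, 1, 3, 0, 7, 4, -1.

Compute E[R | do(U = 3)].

4.25

do(U=3) breaks U's dependence on P. With U=3 fixed, R across the units is 8, 0, 3, 5, 2, 9, 6, 1, mean 4.25.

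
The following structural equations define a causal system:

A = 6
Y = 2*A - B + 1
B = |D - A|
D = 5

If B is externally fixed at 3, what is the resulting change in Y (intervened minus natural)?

The intervention breaks the incoming arrows to B: B = |D - A| no longer applies, and B = 3.
Y = 2*A - B + 1  [with A=6, B=3]  = 10
Without intervention: B = |D - A|  [with D=5, A=6]  = 1; Y = 2*A - B + 1  [with A=6, B=1]  = 12.
Change = 10 − 12 = -2.

-2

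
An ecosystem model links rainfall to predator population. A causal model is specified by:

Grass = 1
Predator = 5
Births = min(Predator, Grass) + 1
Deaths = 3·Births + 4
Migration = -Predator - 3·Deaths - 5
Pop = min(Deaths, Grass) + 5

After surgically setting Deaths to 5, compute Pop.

Under do(Deaths=5), the mechanism Deaths = 3·Births + 4 is discarded; Deaths is fixed at 5.
Pop = min(Deaths, Grass) + 5  [with Deaths=5, Grass=1]  = 6

6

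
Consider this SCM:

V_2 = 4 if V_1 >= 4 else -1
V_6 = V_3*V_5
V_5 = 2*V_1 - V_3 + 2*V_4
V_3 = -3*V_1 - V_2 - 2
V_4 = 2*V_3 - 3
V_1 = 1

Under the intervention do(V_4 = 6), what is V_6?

-72

Under do(V_4=6), the mechanism V_4 = 2*V_3 - 3 is discarded; V_4 is fixed at 6.
V_2 = 4 if V_1 >= 4 else -1  [with V_1=1]  = -1
V_3 = -3*V_1 - V_2 - 2  [with V_1=1, V_2=-1]  = -4
V_5 = 2*V_1 - V_3 + 2*V_4  [with V_1=1, V_3=-4, V_4=6]  = 18
V_6 = V_3*V_5  [with V_3=-4, V_5=18]  = -72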